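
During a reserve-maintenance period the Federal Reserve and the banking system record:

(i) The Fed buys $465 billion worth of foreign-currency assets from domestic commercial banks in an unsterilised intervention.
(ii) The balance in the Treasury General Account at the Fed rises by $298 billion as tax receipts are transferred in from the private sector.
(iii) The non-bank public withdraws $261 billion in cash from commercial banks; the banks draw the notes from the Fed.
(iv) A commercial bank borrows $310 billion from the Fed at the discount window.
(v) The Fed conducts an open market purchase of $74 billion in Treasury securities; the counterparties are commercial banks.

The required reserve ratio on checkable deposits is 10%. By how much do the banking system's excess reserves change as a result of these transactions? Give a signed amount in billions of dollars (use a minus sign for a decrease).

FX purchase $465 billion: reserves +$465B, deposits 0.
Government account inflow $298 billion: reserves −$298B, deposits −$298B.
Currency withdrawal $261 billion: reserves −$261B, deposits −$261B.
Discount-window loan $310 billion: reserves +$310B, deposits 0.
OMO purchase (from banks) $74 billion: reserves +$74B, deposits 0.
Totals: Δreserves = +$290B, Δdeposits = −$559B.
Δrequired reserves = 10% × −$559B = −$55.9B.
Δexcess reserves = Δreserves − Δrequired = +$290B − (−$55.9B) = +$345.9 billion.

+$345.9 billion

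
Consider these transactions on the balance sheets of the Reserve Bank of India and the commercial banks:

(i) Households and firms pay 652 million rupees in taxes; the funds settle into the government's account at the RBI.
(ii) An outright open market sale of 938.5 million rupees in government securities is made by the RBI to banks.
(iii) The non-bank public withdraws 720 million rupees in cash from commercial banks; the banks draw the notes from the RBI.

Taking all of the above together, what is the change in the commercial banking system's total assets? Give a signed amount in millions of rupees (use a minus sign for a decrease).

Government account inflow 652 million rupees: bank balance sheets shrink → −652M.
OMO sale (to banks) 938.5 million rupees: just an asset swap on bank balance sheets → 0.
Currency withdrawal 720 million rupees: bank balance sheets shrink → −720M.
Net: −652 + 0 − 720 = -1372 million.

-1372 million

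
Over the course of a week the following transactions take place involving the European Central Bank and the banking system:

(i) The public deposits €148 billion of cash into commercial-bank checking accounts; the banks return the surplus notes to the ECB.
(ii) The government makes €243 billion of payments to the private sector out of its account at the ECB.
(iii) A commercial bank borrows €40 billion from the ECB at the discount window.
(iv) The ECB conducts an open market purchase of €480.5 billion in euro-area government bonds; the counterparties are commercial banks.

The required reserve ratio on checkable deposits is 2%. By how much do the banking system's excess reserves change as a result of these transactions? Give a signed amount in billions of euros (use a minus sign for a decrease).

+€903.68 billion

Currency deposit €148 billion: reserves +€148B, deposits +€148B.
Government spending €243 billion: reserves +€243B, deposits +€243B.
Discount-window loan €40 billion: reserves +€40B, deposits 0.
OMO purchase (from banks) €480.5 billion: reserves +€480.5B, deposits 0.
Totals: Δreserves = +€911.5B, Δdeposits = +€391B.
Δrequired reserves = 2% × +€391B = +€7.82B.
Δexcess reserves = Δreserves − Δrequired = +€911.5B − (+€7.82B) = +€903.68 billion.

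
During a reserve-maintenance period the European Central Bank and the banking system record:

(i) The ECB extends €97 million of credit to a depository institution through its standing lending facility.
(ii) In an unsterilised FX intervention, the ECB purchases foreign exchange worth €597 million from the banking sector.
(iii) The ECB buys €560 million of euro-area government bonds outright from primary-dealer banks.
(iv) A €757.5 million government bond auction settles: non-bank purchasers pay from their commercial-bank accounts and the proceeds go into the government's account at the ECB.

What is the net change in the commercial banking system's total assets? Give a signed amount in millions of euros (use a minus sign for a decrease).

Discount-window loan €97 million: bank balance sheets expand → +€97M.
FX purchase €597 million: just an asset swap on bank balance sheets → 0.
OMO purchase (from banks) €560 million: just an asset swap on bank balance sheets → 0.
Government account inflow €757.5 million: bank balance sheets shrink → −€757.5M.
Net: 97 + 0 + 0 − 757.5 = -€660.5 million.

-€660.5 million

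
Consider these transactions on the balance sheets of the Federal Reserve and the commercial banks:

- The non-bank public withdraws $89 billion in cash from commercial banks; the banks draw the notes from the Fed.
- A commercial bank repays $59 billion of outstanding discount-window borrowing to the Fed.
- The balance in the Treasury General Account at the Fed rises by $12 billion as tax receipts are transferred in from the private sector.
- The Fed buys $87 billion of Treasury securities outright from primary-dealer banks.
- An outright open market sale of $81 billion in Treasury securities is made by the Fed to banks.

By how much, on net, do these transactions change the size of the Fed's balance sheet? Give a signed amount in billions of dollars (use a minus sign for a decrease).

-$53 billion

Fed balance sheet:
  Assets:      Securities +$6B, Loans to banks −$59B
  Liabilities: Bank reserves −$154B, Currency in circulation +$89B, Government deposits +$12B
Commercial banking system:
  Assets:      Reserves at CB −$154B, Securities −$6B
  Liabilities: Checkable deposits −$101B, Borrowings from CB −$59B
Change in total Fed assets = -$53 billion.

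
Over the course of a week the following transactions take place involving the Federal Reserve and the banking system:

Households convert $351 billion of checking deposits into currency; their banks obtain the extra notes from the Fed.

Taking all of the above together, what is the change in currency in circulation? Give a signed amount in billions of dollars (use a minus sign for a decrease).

Currency withdrawal $351 billion: notes leave the central bank → +$351B.

+$351 billion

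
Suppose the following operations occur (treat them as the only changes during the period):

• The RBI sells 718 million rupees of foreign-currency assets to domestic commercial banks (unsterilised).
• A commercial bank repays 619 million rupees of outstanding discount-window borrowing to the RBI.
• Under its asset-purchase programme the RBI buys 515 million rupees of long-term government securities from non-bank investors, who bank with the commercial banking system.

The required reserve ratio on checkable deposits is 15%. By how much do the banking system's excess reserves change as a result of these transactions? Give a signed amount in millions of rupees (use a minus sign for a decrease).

-899.25 million

FX sale 718 million rupees: reserves −718M, deposits 0.
Discount-window repayment 619 million rupees: reserves −619M, deposits 0.
Asset purchase (from non-banks) 515 million rupees: reserves +515M, deposits +515M.
Totals: Δreserves = −822M, Δdeposits = +515M.
Δrequired reserves = 15% × +515M = +77.25M.
Δexcess reserves = Δreserves − Δrequired = −822M − (+77.25M) = -899.25 million.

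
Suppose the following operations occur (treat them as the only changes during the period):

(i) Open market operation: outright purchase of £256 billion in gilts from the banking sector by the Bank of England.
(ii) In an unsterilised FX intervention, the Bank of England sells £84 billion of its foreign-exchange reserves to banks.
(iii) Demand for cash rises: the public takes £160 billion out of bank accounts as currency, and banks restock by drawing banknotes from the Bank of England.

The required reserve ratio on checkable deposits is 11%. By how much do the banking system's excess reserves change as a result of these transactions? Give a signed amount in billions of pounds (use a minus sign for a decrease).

OMO purchase (from banks) £256 billion: reserves +£256B, deposits 0.
FX sale £84 billion: reserves −£84B, deposits 0.
Currency withdrawal £160 billion: reserves −£160B, deposits −£160B.
Totals: Δreserves = +£12B, Δdeposits = −£160B.
Δrequired reserves = 11% × −£160B = −£17.6B.
Δexcess reserves = Δreserves − Δrequired = +£12B − (−£17.6B) = +£29.6 billion.

+£29.6 billion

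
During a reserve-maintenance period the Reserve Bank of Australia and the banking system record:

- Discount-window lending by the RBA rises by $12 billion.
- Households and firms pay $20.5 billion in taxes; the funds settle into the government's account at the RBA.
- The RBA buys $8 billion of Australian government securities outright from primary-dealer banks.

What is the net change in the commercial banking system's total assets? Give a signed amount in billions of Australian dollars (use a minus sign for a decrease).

-$8.5 billion

RBA balance sheet:
  Assets:      Securities +$8B, Loans to banks +$12B
  Liabilities: Bank reserves −$0.5B, Government deposits +$20.5B
Commercial banking system:
  Assets:      Reserves at CB −$0.5B, Securities −$8B
  Liabilities: Checkable deposits −$20.5B, Borrowings from CB +$12B
Change in total bank assets = -$8.5 billion.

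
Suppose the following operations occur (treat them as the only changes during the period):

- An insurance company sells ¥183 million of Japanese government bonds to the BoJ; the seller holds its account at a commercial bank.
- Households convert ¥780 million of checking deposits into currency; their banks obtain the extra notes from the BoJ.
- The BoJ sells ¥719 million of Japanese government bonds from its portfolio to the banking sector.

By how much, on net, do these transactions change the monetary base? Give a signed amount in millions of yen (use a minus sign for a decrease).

-¥536 million

Asset purchase (from non-banks) ¥183 million: BoJ balance sheet expands → +¥183M.
Currency withdrawal ¥780 million: just a shift between currency and reserves — both are base money → 0.
OMO sale (to banks) ¥719 million: BoJ balance sheet contracts → −¥719M.
Net: 183 + 0 − 719 = -¥536 million.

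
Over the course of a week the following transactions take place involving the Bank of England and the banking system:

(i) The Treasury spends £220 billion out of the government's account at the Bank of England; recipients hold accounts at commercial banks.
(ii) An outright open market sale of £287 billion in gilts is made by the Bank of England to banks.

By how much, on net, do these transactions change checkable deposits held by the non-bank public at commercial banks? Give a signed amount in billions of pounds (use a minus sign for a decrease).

+£220 billion

Bank of England balance sheet:
  Assets:      Securities −£287B
  Liabilities: Bank reserves −£67B, Government deposits −£220B
Commercial banking system:
  Assets:      Reserves at CB −£67B, Securities +£287B
  Liabilities: Checkable deposits +£220B
So the change in checkable deposits held by the non-bank public at commercial banks is +£220 billion.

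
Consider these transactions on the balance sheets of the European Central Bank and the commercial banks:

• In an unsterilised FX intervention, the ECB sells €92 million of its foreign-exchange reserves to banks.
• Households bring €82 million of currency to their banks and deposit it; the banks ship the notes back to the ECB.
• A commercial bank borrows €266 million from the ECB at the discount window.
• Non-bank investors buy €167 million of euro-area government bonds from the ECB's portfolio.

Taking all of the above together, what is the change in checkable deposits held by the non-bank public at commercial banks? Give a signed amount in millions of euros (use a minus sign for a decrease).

-€85 million

FX sale €92 million: the counterparty is a bank, so public deposits are unchanged → 0.
Currency deposit €82 million: non-bank counterparties' bank balances rise → +€82M.
Discount-window loan €266 million: the counterparty is a bank, so public deposits are unchanged → 0.
Asset sale (to non-banks) €167 million: non-bank counterparties' bank balances fall → −€167M.
Net: 0 + 82 + 0 − 167 = -€85 million.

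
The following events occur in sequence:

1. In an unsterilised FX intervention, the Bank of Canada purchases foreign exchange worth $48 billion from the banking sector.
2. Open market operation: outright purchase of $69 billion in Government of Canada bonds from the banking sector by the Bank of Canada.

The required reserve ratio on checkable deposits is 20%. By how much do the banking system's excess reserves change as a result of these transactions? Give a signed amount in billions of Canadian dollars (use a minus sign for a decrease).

+$117 billion

FX purchase $48 billion: reserves +$48B, deposits 0.
OMO purchase (from banks) $69 billion: reserves +$69B, deposits 0.
Totals: Δreserves = +$117B, Δdeposits = 0.
Δrequired reserves = 20% × 0 = 0.
Δexcess reserves = Δreserves − Δrequired = +$117B − (0) = +$117 billion.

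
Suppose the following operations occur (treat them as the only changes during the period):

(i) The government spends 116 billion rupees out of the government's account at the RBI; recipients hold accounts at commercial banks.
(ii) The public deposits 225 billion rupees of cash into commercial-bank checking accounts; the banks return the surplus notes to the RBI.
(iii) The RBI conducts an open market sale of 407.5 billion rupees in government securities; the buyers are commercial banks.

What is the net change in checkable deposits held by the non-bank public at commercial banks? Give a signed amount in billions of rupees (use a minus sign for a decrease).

+341 billion

RBI balance sheet:
  Assets:      Securities −407.5B
  Liabilities: Bank reserves −66.5B, Currency in circulation −225B, Government deposits −116B
Commercial banking system:
  Assets:      Reserves at CB −66.5B, Securities +407.5B
  Liabilities: Checkable deposits +341B
So the change in checkable deposits held by the non-bank public at commercial banks is +341 billion.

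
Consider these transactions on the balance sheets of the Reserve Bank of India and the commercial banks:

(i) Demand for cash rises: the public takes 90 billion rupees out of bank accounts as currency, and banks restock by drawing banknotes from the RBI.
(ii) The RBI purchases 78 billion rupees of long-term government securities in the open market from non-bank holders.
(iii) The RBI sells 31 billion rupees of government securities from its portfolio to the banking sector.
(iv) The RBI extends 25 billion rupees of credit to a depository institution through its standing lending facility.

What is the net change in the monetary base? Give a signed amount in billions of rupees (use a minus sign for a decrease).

+72 billion

Currency withdrawal 90 billion rupees: just a shift between currency and reserves — both are base money → 0.
Asset purchase (from non-banks) 78 billion rupees: RBI balance sheet expands → +78B.
OMO sale (to banks) 31 billion rupees: RBI balance sheet contracts → −31B.
Discount-window loan 25 billion rupees: RBI balance sheet expands → +25B.
Net: 0 + 78 − 31 + 25 = +72 billion.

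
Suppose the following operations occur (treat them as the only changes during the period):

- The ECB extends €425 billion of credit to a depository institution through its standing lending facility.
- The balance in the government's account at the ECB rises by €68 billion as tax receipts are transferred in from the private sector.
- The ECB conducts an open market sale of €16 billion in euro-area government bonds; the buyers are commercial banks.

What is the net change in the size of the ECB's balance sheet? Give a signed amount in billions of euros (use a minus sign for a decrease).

+€409 billion

Discount-window loan €425 billion: an ECB asset is acquired → +€425B.
Government account inflow €68 billion: only the composition of liabilities changes → 0.
OMO sale (to banks) €16 billion: an ECB asset is shed → −€16B.
Net: 425 + 0 − 16 = +€409 billion.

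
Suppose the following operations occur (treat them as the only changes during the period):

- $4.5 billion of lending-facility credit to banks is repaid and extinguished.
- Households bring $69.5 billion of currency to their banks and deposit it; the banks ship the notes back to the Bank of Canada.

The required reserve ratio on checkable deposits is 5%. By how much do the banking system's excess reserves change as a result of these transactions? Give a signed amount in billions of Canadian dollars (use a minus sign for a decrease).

+$61.525 billion

Discount-window repayment $4.5 billion: reserves −$4.5B, deposits 0.
Currency deposit $69.5 billion: reserves +$69.5B, deposits +$69.5B.
Totals: Δreserves = +$65B, Δdeposits = +$69.5B.
Δrequired reserves = 5% × +$69.5B = +$3.475B.
Δexcess reserves = Δreserves − Δrequired = +$65B − (+$3.475B) = +$61.525 billion.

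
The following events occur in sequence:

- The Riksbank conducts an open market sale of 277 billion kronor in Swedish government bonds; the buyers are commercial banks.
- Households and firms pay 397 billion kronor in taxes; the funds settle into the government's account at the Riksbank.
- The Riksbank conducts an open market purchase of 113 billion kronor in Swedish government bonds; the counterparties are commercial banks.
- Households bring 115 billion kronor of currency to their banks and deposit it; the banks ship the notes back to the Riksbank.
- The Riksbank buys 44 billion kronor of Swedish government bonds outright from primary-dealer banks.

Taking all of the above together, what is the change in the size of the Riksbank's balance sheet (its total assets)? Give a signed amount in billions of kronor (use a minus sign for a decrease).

Riksbank balance sheet:
  Assets:      Securities −120B
  Liabilities: Bank reserves −402B, Currency in circulation −115B, Government deposits +397B
Commercial banking system:
  Assets:      Reserves at CB −402B, Securities +120B
  Liabilities: Checkable deposits −282B
Change in total Riksbank assets = -120 billion.

-120 billion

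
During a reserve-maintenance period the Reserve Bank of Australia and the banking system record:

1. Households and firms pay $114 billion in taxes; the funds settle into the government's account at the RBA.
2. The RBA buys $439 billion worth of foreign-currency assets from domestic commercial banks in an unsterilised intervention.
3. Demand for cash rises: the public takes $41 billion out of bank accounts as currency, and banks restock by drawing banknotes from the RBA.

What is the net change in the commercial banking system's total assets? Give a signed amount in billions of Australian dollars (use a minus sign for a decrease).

Government account inflow $114 billion: bank balance sheets shrink → −$114B.
FX purchase $439 billion: just an asset swap on bank balance sheets → 0.
Currency withdrawal $41 billion: bank balance sheets shrink → −$41B.
Net: −114 + 0 − 41 = -$155 billion.

-$155 billion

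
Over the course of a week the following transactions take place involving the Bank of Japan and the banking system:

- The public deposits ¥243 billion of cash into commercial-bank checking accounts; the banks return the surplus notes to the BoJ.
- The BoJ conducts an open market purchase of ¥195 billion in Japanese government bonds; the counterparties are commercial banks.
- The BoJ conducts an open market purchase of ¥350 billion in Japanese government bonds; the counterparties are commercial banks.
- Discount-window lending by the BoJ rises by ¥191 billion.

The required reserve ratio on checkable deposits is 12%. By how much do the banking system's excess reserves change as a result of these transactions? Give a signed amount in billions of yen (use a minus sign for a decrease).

+¥949.84 billion

Currency deposit ¥243 billion: reserves +¥243B, deposits +¥243B.
OMO purchase (from banks) ¥195 billion: reserves +¥195B, deposits 0.
OMO purchase (from banks) ¥350 billion: reserves +¥350B, deposits 0.
Discount-window loan ¥191 billion: reserves +¥191B, deposits 0.
Totals: Δreserves = +¥979B, Δdeposits = +¥243B.
Δrequired reserves = 12% × +¥243B = +¥29.16B.
Δexcess reserves = Δreserves − Δrequired = +¥979B − (+¥29.16B) = +¥949.84 billion.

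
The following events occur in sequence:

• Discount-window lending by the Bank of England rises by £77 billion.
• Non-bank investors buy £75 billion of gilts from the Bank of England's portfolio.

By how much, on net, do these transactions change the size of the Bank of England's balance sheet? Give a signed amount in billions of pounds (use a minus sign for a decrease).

+£2 billion

Bank of England balance sheet:
  Assets:      Securities −£75B, Loans to banks +£77B
  Liabilities: Bank reserves +£2B
Commercial banking system:
  Assets:      Reserves at CB +£2B
  Liabilities: Checkable deposits −£75B, Borrowings from CB +£77B
Change in total Bank of England assets = +£2 billion.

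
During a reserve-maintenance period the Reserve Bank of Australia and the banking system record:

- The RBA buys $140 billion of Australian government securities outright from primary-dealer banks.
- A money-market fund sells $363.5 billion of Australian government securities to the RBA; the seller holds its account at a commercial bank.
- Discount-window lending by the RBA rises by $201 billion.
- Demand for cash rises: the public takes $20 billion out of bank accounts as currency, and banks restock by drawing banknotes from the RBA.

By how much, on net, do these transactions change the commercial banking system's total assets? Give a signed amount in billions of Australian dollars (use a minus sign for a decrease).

+$544.5 billion

OMO purchase (from banks) $140 billion: just an asset swap on bank balance sheets → 0.
Asset purchase (from non-banks) $363.5 billion: bank balance sheets expand → +$363.5B.
Discount-window loan $201 billion: bank balance sheets expand → +$201B.
Currency withdrawal $20 billion: bank balance sheets shrink → −$20B.
Net: 0 + 363.5 + 201 − 20 = +$544.5 billion.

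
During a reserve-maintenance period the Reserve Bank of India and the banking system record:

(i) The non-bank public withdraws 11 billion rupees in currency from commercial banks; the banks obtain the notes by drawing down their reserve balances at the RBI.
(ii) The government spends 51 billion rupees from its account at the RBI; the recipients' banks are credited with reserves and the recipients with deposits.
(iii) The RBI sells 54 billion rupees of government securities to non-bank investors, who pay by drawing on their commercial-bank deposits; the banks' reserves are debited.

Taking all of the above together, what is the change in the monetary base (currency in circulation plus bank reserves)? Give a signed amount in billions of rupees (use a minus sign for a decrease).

-3 billion

RBI balance sheet:
  Assets:      Securities −54B
  Liabilities: Bank reserves −14B, Currency in circulation +11B, Government deposits −51B
Monetary base = currency + reserves: +11B + (−14B) = -3 billion.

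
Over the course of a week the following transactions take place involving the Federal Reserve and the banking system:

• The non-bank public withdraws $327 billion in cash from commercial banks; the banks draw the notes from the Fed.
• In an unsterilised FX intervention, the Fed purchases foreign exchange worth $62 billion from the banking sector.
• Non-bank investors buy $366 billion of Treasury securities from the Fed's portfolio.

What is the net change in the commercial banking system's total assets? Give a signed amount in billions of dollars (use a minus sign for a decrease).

-$693 billion

Currency withdrawal $327 billion: bank balance sheets shrink → −$327B.
FX purchase $62 billion: just an asset swap on bank balance sheets → 0.
Asset sale (to non-banks) $366 billion: bank balance sheets shrink → −$366B.
Net: −327 + 0 − 366 = -$693 billion.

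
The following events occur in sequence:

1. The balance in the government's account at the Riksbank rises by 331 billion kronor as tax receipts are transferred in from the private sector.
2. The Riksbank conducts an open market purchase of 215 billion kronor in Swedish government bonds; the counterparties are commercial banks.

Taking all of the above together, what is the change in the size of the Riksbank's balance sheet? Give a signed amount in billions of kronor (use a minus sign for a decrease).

+215 billion

Riksbank balance sheet:
  Assets:      Securities +215B
  Liabilities: Bank reserves −116B, Government deposits +331B
Commercial banking system:
  Assets:      Reserves at CB −116B, Securities −215B
  Liabilities: Checkable deposits −331B
Change in total Riksbank assets = +215 billion.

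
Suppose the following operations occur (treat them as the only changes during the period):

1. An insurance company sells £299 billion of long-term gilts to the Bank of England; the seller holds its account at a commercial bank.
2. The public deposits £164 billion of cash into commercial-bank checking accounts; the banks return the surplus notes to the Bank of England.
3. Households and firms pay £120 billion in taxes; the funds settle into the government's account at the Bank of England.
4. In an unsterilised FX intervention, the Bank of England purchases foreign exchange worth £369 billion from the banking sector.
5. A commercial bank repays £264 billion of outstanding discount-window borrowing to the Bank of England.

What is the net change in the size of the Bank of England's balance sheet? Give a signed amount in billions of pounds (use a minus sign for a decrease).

Bank of England balance sheet:
  Assets:      Securities +£299B, Loans to banks −£264B, Foreign assets +£369B
  Liabilities: Bank reserves +£448B, Currency in circulation −£164B, Government deposits +£120B
Commercial banking system:
  Assets:      Reserves at CB +£448B, Foreign assets −£369B
  Liabilities: Checkable deposits +£343B, Borrowings from CB −£264B
Change in total Bank of England assets = +£404 billion.

+£404 billion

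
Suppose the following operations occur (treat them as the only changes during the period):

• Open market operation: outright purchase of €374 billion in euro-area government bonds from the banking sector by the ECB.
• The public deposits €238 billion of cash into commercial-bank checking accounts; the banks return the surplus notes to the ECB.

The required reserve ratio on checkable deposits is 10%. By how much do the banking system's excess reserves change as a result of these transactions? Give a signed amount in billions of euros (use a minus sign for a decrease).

+€588.2 billion

OMO purchase (from banks) €374 billion: reserves +€374B, deposits 0.
Currency deposit €238 billion: reserves +€238B, deposits +€238B.
Totals: Δreserves = +€612B, Δdeposits = +€238B.
Δrequired reserves = 10% × +€238B = +€23.8B.
Δexcess reserves = Δreserves − Δrequired = +€612B − (+€23.8B) = +€588.2 billion.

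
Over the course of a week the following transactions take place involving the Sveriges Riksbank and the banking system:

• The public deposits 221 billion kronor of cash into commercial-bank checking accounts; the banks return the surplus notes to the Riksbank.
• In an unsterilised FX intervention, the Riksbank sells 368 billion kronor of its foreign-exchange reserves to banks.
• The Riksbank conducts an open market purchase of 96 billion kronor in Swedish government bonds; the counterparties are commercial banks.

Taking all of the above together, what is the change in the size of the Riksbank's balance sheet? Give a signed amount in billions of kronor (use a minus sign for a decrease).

-272 billion

Riksbank balance sheet:
  Assets:      Securities +96B, Foreign assets −368B
  Liabilities: Bank reserves −51B, Currency in circulation −221B
Change in total Riksbank assets = -272 billion.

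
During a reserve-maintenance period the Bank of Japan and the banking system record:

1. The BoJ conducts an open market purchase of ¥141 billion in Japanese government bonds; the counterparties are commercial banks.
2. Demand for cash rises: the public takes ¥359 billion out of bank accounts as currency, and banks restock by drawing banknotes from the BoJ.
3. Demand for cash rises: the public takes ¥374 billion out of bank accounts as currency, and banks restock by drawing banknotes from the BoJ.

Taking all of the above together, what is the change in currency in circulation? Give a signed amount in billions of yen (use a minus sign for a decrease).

+¥733 billion

BoJ balance sheet:
  Assets:      Securities +¥141B
  Liabilities: Bank reserves −¥592B, Currency in circulation +¥733B
So the change in currency in circulation is +¥733 billion.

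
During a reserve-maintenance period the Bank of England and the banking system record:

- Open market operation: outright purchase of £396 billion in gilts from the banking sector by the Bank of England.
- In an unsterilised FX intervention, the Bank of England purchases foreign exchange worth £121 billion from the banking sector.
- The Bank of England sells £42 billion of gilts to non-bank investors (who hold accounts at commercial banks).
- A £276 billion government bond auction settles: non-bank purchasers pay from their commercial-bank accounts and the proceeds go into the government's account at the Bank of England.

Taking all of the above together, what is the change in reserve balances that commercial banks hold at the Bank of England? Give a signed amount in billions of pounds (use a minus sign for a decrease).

OMO purchase (from banks) £396 billion: the Bank of England pays by crediting reserve accounts → +£396B.
FX purchase £121 billion: the Bank of England pays by crediting reserve accounts → +£121B.
Asset sale (to non-banks) £42 billion: the non-bank buyers' banks settle from reserves → −£42B.
Government account inflow £276 billion: funds move from bank reserves into the government account → −£276B.
Net: 396 + 121 − 42 − 276 = +£199 billion.

+£199 billion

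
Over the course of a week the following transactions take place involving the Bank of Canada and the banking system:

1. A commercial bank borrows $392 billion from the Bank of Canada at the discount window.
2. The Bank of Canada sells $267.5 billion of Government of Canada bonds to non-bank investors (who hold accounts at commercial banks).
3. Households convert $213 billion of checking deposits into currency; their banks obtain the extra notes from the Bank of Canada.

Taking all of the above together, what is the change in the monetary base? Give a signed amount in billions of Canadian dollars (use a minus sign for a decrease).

+$124.5 billion

Bank of Canada balance sheet:
  Assets:      Securities −$267.5B, Loans to banks +$392B
  Liabilities: Bank reserves −$88.5B, Currency in circulation +$213B
Commercial banking system:
  Assets:      Reserves at CB −$88.5B
  Liabilities: Checkable deposits −$480.5B, Borrowings from CB +$392B
Monetary base = currency + reserves: +$213B + (−$88.5B) = +$124.5 billion.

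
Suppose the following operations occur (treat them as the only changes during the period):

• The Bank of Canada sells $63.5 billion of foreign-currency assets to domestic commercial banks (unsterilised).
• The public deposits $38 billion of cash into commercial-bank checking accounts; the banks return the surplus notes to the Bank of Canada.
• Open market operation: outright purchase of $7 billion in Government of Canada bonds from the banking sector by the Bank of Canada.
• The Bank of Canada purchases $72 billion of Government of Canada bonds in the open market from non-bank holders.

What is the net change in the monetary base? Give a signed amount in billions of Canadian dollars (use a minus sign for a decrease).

Bank of Canada balance sheet:
  Assets:      Securities +$79B, Foreign assets −$63.5B
  Liabilities: Bank reserves +$53.5B, Currency in circulation −$38B
Monetary base = currency + reserves: −$38B + (+$53.5B) = +$15.5 billion.

+$15.5 billion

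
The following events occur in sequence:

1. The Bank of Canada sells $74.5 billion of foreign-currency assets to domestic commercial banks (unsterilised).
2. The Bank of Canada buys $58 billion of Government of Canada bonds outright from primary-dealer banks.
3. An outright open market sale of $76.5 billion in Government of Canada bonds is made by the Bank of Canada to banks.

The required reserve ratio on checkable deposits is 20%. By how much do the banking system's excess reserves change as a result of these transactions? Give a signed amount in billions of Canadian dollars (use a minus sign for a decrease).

FX sale $74.5 billion: reserves −$74.5B, deposits 0.
OMO purchase (from banks) $58 billion: reserves +$58B, deposits 0.
OMO sale (to banks) $76.5 billion: reserves −$76.5B, deposits 0.
Totals: Δreserves = −$93B, Δdeposits = 0.
Δrequired reserves = 20% × 0 = 0.
Δexcess reserves = Δreserves − Δrequired = −$93B − (0) = -$93 billion.

-$93 billion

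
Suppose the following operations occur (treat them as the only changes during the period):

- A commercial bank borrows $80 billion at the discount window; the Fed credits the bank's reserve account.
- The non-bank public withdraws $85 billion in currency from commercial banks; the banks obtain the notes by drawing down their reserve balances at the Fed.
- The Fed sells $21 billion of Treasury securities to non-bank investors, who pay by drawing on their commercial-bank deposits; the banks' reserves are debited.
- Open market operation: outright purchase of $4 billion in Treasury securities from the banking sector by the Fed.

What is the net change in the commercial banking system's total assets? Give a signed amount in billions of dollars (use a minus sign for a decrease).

Discount-window loan $80 billion: bank balance sheets expand → +$80B.
Currency withdrawal $85 billion: bank balance sheets shrink → −$85B.
Asset sale (to non-banks) $21 billion: bank balance sheets shrink → −$21B.
OMO purchase (from banks) $4 billion: just an asset swap on bank balance sheets → 0.
Net: 80 − 85 − 21 + 0 = -$26 billion.

-$26 billion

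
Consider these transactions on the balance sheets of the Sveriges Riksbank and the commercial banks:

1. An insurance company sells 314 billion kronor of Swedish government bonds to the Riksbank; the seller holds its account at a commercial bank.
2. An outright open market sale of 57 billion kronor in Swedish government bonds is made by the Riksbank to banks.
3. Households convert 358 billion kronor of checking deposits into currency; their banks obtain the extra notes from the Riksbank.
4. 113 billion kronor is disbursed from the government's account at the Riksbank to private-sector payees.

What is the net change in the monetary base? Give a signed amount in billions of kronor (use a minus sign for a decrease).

Asset purchase (from non-banks) 314 billion kronor: Riksbank balance sheet expands → +314B.
OMO sale (to banks) 57 billion kronor: Riksbank balance sheet contracts → −57B.
Currency withdrawal 358 billion kronor: just a shift between currency and reserves — both are base money → 0.
Government spending 113 billion kronor: a non-base liability converts back to reserves → +113B.
Net: 314 − 57 + 0 + 113 = +370 billion.

+370 billion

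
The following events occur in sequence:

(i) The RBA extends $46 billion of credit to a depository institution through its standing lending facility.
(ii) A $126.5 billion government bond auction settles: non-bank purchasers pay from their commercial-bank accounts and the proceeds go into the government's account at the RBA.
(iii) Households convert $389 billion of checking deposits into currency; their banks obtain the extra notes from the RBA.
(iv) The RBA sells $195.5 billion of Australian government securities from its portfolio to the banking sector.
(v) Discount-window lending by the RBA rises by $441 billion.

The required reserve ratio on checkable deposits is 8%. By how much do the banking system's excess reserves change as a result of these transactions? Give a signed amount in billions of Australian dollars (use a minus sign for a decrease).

Discount-window loan $46 billion: reserves +$46B, deposits 0.
Government account inflow $126.5 billion: reserves −$126.5B, deposits −$126.5B.
Currency withdrawal $389 billion: reserves −$389B, deposits −$389B.
OMO sale (to banks) $195.5 billion: reserves −$195.5B, deposits 0.
Discount-window loan $441 billion: reserves +$441B, deposits 0.
Totals: Δreserves = −$224B, Δdeposits = −$515.5B.
Δrequired reserves = 8% × −$515.5B = −$41.24B.
Δexcess reserves = Δreserves − Δrequired = −$224B − (−$41.24B) = -$182.76 billion.

-$182.76 billion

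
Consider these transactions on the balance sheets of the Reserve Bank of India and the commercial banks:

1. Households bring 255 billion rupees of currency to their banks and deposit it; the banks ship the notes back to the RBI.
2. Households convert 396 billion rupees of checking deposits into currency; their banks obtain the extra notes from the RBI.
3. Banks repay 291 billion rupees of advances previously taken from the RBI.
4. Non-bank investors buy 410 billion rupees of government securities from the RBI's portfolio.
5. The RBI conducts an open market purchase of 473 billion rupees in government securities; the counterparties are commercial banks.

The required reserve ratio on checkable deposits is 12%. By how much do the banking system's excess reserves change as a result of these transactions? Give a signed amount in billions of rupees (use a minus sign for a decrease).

-302.88 billion

Currency deposit 255 billion rupees: reserves +255B, deposits +255B.
Currency withdrawal 396 billion rupees: reserves −396B, deposits −396B.
Discount-window repayment 291 billion rupees: reserves −291B, deposits 0.
Asset sale (to non-banks) 410 billion rupees: reserves −410B, deposits −410B.
OMO purchase (from banks) 473 billion rupees: reserves +473B, deposits 0.
Totals: Δreserves = −369B, Δdeposits = −551B.
Δrequired reserves = 12% × −551B = −66.12B.
Δexcess reserves = Δreserves − Δrequired = −369B − (−66.12B) = -302.88 billion.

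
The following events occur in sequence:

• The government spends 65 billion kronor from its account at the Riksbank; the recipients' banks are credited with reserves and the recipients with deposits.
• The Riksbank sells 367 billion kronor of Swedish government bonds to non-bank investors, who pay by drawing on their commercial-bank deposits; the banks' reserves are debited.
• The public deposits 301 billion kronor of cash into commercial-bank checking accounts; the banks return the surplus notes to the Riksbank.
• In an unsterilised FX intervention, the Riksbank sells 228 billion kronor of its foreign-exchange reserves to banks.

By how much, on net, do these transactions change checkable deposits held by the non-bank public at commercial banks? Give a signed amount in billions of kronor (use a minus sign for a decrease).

-1 billion

Riksbank balance sheet:
  Assets:      Securities −367B, Foreign assets −228B
  Liabilities: Bank reserves −229B, Currency in circulation −301B, Government deposits −65B
Commercial banking system:
  Assets:      Reserves at CB −229B, Foreign assets +228B
  Liabilities: Checkable deposits −1B
So the change in checkable deposits held by the non-bank public at commercial banks is -1 billion.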